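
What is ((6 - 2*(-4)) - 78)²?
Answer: 4096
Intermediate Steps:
((6 - 2*(-4)) - 78)² = ((6 + 8) - 78)² = (14 - 78)² = (-64)² = 4096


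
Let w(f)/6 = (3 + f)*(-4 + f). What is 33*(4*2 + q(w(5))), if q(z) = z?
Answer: 1848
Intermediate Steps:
w(f) = 6*(-4 + f)*(3 + f) (w(f) = 6*((3 + f)*(-4 + f)) = 6*((-4 + f)*(3 + f)) = 6*(-4 + f)*(3 + f))
33*(4*2 + q(w(5))) = 33*(4*2 + (-72 - 6*5 + 6*5²)) = 33*(8 + (-72 - 30 + 6*25)) = 33*(8 + (-72 - 30 + 150)) = 33*(8 + 48) = 33*56 = 1848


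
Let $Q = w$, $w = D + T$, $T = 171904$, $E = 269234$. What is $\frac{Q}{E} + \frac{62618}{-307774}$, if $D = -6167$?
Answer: $\frac{17075322413}{41431612558} \approx 0.41213$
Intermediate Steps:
$w = 165737$ ($w = -6167 + 171904 = 165737$)
$Q = 165737$
$\frac{Q}{E} + \frac{62618}{-307774} = \frac{165737}{269234} + \frac{62618}{-307774} = 165737 \cdot \frac{1}{269234} + 62618 \left(- \frac{1}{307774}\right) = \frac{165737}{269234} - \frac{31309}{153887} = \frac{17075322413}{41431612558}$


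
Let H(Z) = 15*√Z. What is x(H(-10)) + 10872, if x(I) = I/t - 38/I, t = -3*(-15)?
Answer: 10872 + 44*I*√10/75 ≈ 10872.0 + 1.8552*I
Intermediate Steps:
t = 45
x(I) = -38/I + I/45 (x(I) = I/45 - 38/I = -38/I + I/45)
x(H(-10)) + 10872 = (-38*(-I*√10/150) + (15*√(-10))/45) + 10872 = (-38*(-I*√10/150) + (15*(I*√10))/45) + 10872 = (-38*(-I*√10/150) + (15*I*√10)/45) + 10872 = (-(-19)*I*√10/75 + I*√10/3) + 10872 = (19*I*√10/75 + I*√10/3) + 10872 = 44*I*√10/75 + 10872 = 10872 + 44*I*√10/75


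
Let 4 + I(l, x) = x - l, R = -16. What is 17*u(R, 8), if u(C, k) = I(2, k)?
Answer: 34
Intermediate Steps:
I(l, x) = -4 + x - l (I(l, x) = -4 + (x - l) = -4 + x - l)
u(C, k) = -6 + k (u(C, k) = -4 + k - 1*2 = -4 + k - 2 = -6 + k)
17*u(R, 8) = 17*(-6 + 8) = 17*2 = 34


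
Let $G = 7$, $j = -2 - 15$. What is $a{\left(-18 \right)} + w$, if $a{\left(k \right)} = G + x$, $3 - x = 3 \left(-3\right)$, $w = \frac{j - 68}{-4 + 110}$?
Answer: $\frac{1929}{106} \approx 18.198$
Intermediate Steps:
$j = -17$ ($j = -2 - 15 = -17$)
$w = - \frac{85}{106}$ ($w = \frac{-17 - 68}{-4 + 110} = - \frac{85}{106} \approx -0.80189$)
$x = 12$ ($x = 3 - 3 \left(-3\right) = 3 - -9 = 3 + 9 = 12$)
$a{\left(k \right)} = 19$ ($a{\left(k \right)} = 7 + 12 = 19$)
$a{\left(-18 \right)} + w = 19 - \frac{85}{106} = \frac{1929}{106}$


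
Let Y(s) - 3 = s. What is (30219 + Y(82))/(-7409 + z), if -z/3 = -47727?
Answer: 7576/33943 ≈ 0.22320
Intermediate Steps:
z = 143181 (z = -3*(-47727) = 143181)
Y(s) = 3 + s
(30219 + Y(82))/(-7409 + z) = (30219 + (3 + 82))/(-7409 + 143181) = (30219 + 85)/135772 = 30304*(1/135772) = 7576/33943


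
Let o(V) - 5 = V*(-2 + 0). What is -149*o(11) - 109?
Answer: 2424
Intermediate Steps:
o(V) = 5 - 2*V (o(V) = 5 + V*(-2 + 0) = 5 + V*(-2) = 5 - 2*V)
-149*o(11) - 109 = -149*(5 - 2*11) - 109 = -149*(5 - 22) - 109 = -149*(-17) - 109 = 2533 - 109 = 2424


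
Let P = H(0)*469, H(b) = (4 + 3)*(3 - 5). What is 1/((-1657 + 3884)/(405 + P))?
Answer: -6161/2227 ≈ -2.7665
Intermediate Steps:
H(b) = -14 (H(b) = 7*(-2) = -14)
P = -6566 (P = -14*469 = -6566)
1/((-1657 + 3884)/(405 + P)) = 1/((-1657 + 3884)/(405 - 6566)) = 1/(2227/(-6161)) = 1/(2227*(-1/6161)) = 1/(-2227/6161) = -6161/2227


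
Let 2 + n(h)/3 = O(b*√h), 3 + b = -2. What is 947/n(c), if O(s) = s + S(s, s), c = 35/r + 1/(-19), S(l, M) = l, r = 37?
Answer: 665741/89982 - 4735*√110371/44991 ≈ -27.565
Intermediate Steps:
b = -5 (b = -3 - 2 = -5)
c = 628/703 (c = 35/37 + 1/(-19) = 35*(1/37) + 1*(-1/19) = 35/37 - 1/19 = 628/703 ≈ 0.89331)
O(s) = 2*s (O(s) = s + s = 2*s)
n(h) = -6 - 30*√h (n(h) = -6 + 3*(2*(-5*√h)) = -6 + 3*(-10*√h) = -6 - 30*√h)
947/n(c) = 947/(-6 - 60*√110371/703)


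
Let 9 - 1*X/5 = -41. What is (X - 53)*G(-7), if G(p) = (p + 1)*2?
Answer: -2364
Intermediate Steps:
G(p) = 2 + 2*p (G(p) = (1 + p)*2 = 2 + 2*p)
X = 250 (X = 45 - 5*(-41) = 45 + 205 = 250)
(X - 53)*G(-7) = (250 - 53)*(2 + 2*(-7)) = 197*(2 - 14) = 197*(-12) = -2364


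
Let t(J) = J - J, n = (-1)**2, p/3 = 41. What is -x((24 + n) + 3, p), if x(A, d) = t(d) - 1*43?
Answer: 43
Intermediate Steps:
p = 123 (p = 3*41 = 123)
n = 1
t(J) = 0
x(A, d) = -43 (x(A, d) = 0 - 1*43 = 0 - 43 = -43)
-x((24 + n) + 3, p) = -1*(-43) = 43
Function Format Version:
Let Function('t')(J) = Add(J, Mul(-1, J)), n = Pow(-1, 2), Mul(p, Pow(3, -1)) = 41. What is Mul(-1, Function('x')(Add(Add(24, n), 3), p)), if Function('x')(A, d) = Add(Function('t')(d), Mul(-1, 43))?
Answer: 43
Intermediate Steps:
p = 123 (p = Mul(3, 41) = 123)
n = 1
Function('t')(J) = 0
Function('x')(A, d) = -43 (Function('x')(A, d) = Add(0, Mul(-1, 43)) = Add(0, -43) = -43)
Mul(-1, Function('x')(Add(Add(24, n), 3), p)) = Mul(-1, -43) = 43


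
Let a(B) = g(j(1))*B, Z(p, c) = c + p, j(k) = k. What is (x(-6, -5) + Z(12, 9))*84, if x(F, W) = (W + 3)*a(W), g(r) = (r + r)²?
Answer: 5124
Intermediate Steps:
g(r) = 4*r² (g(r) = (2*r)² = 4*r²)
a(B) = 4*B (a(B) = (4*1²)*B = (4*1)*B = 4*B)
x(F, W) = 4*W*(3 + W) (x(F, W) = (W + 3)*(4*W) = (3 + W)*(4*W) = 4*W*(3 + W))
(x(-6, -5) + Z(12, 9))*84 = (4*(-5)*(3 - 5) + (9 + 12))*84 = (4*(-5)*(-2) + 21)*84 = (40 + 21)*84 = 61*84 = 5124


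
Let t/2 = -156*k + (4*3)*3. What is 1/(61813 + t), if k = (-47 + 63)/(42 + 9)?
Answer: 17/1050381 ≈ 1.6185e-5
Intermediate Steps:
k = 16/51 ≈ 0.31373
t = -440/17 (t = 2*(-156*16/51 + (4*3)*3) = 2*(-832/17 + 12*3) = 2*(-832/17 + 36) = 2*(-220/17) = -440/17 ≈ -25.882)
1/(61813 + t) = 1/(61813 - 440/17) = 1/(1050381/17) = 17/1050381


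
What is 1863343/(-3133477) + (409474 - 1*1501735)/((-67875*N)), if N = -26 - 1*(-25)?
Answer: -1183016375874/70894917125 ≈ -16.687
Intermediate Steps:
N = -1 (N = -26 + 25 = -1)
1863343/(-3133477) + (409474 - 1*1501735)/((-67875*N)) = 1863343/(-3133477) + (409474 - 1*1501735)/((-67875*(-1))) = 1863343*(-1/3133477) + (409474 - 1501735)/67875 = -1863343/3133477 - 1092261*1/67875 = -1863343/3133477 - 364087/22625 = -1183016375874/70894917125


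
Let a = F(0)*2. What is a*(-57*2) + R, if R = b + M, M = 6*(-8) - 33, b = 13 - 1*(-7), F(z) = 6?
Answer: -1429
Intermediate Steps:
b = 20 (b = 13 + 7 = 20)
M = -81 (M = -48 - 33 = -81)
R = -61 (R = 20 - 81 = -61)
a = 12 (a = 6*2 = 12)
a*(-57*2) + R = 12*(-57*2) - 61 = 12*(-114) - 61 = -1368 - 61 = -1429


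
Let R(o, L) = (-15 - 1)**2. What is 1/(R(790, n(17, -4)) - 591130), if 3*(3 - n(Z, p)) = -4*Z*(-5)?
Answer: -1/590874 ≈ -1.6924e-6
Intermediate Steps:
n(Z, p) = 3 - 20*Z/3 (n(Z, p) = 3 - (-4*Z)*(-5)/3 = 3 - 20*Z/3)
R(o, L) = 256 (R(o, L) = (-16)**2 = 256)
1/(R(790, n(17, -4)) - 591130) = 1/(256 - 591130) = 1/(-590874) = -1/590874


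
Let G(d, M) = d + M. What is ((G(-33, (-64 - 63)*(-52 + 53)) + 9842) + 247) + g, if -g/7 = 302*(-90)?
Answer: 200189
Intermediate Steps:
G(d, M) = M + d
g = 190260 (g = -2114*(-90) = -7*(-27180) = 190260)
((G(-33, (-64 - 63)*(-52 + 53)) + 9842) + 247) + g = ((((-64 - 63)*(-52 + 53) - 33) + 9842) + 247) + 190260 = (((-127*1 - 33) + 9842) + 247) + 190260 = (((-127 - 33) + 9842) + 247) + 190260 = ((-160 + 9842) + 247) + 190260 = (9682 + 247) + 190260 = 9929 + 190260 = 200189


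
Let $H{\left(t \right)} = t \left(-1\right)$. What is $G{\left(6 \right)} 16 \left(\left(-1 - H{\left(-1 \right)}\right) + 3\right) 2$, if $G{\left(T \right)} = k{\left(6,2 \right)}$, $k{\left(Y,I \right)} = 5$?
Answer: $160$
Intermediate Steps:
$H{\left(t \right)} = - t$
$G{\left(T \right)} = 5$
$G{\left(6 \right)} 16 \left(\left(-1 - H{\left(-1 \right)}\right) + 3\right) 2 = 5 \cdot 16 \left(\left(-1 - \left(-1\right) \left(-1\right)\right) + 3\right) 2 = 80 \left(\left(-1 - 1\right) + 3\right) 2 = 80 \left(-2 + 3\right) 2 = 80 \cdot 1 \cdot 2 = 80 \cdot 2 = 160$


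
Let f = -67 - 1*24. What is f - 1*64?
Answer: -155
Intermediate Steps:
f = -91 (f = -67 - 24 = -91)
f - 1*64 = -91 - 1*64 = -91 - 64 = -155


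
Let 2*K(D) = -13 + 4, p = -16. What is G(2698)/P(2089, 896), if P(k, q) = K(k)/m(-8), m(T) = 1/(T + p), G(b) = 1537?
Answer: 1537/108 ≈ 14.231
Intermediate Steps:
m(T) = 1/(-16 + T) (m(T) = 1/(T - 16) = 1/(-16 + T))
K(D) = -9/2 (K(D) = (-13 + 4)/2 = (½)*(-9) = -9/2)
P(k, q) = 108 (P(k, q) = -9/(2*(1/(-16 - 8))) = -9/(2*(1/(-24))) = -9/(2*(-1/24)) = -9/2*(-24) = 108)
G(2698)/P(2089, 896) = 1537/108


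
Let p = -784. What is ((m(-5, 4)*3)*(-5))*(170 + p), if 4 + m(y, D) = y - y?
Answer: -36840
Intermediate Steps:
m(y, D) = -4 (m(y, D) = -4 + (y - y) = -4 + 0 = -4)
((m(-5, 4)*3)*(-5))*(170 + p) = (-4*3*(-5))*(170 - 784) = -12*(-5)*(-614) = 60*(-614) = -36840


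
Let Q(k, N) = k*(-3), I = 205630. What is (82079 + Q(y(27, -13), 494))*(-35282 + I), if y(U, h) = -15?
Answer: 13989659152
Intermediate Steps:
Q(k, N) = -3*k
(82079 + Q(y(27, -13), 494))*(-35282 + I) = (82079 - 3*(-15))*(-35282 + 205630) = (82079 + 45)*170348 = 82124*170348 = 13989659152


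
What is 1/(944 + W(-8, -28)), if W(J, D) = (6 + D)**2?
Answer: 1/1428 ≈ 0.00070028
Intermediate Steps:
1/(944 + W(-8, -28)) = 1/(944 + (6 - 28)**2) = 1/(944 + (-22)**2) = 1/(944 + 484) = 1/1428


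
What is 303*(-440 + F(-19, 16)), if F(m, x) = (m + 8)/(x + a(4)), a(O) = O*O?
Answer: -4269573/32 ≈ -1.3342e+5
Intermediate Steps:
a(O) = O**2
F(m, x) = (8 + m)/(16 + x) (F(m, x) = (m + 8)/(x + 4**2) = (8 + m)/(x + 16) = (8 + m)/(16 + x))
303*(-440 + F(-19, 16)) = 303*(-440 + (8 - 19)/(16 + 16)) = 303*(-440 - 11/32) = 303*(-14091/32) = -4269573/32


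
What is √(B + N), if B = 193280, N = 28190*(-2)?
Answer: 370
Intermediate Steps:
N = -56380
√(B + N) = √(193280 - 56380) = √136900 = 370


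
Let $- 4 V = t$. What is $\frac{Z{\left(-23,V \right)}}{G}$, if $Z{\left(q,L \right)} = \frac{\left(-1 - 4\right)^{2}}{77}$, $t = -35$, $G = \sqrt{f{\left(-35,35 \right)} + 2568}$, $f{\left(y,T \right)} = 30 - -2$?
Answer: $\frac{5 \sqrt{26}}{4004} \approx 0.0063674$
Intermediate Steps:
$f{\left(y,T \right)} = 32$ ($f{\left(y,T \right)} = 30 + 2 = 32$)
$G = 10 \sqrt{26}$ ($G = \sqrt{32 + 2568} = \sqrt{2600} = 10 \sqrt{26} \approx 50.99$)
$V = \frac{35}{4}$ ($V = \left(- \frac{1}{4}\right) \left(-35\right) = \frac{35}{4} \approx 8.75$)
$Z{\left(q,L \right)} = \frac{25}{77}$ ($Z{\left(q,L \right)} = \left(-5\right)^{2} \cdot \frac{1}{77} = 25 \cdot \frac{1}{77} = \frac{25}{77}$)
$\frac{Z{\left(-23,V \right)}}{G} = \frac{25}{77 \cdot 10 \sqrt{26}} = \frac{25 \frac{\sqrt{26}}{260}}{77} = \frac{5 \sqrt{26}}{4004}$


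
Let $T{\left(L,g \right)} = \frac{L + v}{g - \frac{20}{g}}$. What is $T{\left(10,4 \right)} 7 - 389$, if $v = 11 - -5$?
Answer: $-571$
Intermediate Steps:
$v = 16$ ($v = 11 + 5 = 16$)
$T{\left(L,g \right)} = \frac{16 + L}{g - \frac{20}{g}}$ ($T{\left(L,g \right)} = \frac{L + 16}{g - \frac{20}{g}} = \frac{16 + L}{g - \frac{20}{g}}$)
$T{\left(10,4 \right)} 7 - 389 = \frac{4 \left(16 + 10\right)}{-20 + 4^{2}} \cdot 7 - 389 = 4 \frac{1}{-20 + 16} \cdot 26 \cdot 7 - 389 = 4 \frac{1}{-4} \cdot 26 \cdot 7 - 389 = 4 \left(- \frac{1}{4}\right) 26 \cdot 7 - 389 = \left(-26\right) 7 - 389 = -182 - 389 = -571$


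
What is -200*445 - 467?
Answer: -89467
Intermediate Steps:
-200*445 - 467 = -89000 - 467 = -89467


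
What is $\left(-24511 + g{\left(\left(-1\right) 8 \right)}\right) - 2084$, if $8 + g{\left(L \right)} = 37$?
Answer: $-26566$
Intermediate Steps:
$g{\left(L \right)} = 29$ ($g{\left(L \right)} = -8 + 37 = 29$)
$\left(-24511 + g{\left(\left(-1\right) 8 \right)}\right) - 2084 = \left(-24511 + 29\right) - 2084 = -24482 - 2084 = -26566$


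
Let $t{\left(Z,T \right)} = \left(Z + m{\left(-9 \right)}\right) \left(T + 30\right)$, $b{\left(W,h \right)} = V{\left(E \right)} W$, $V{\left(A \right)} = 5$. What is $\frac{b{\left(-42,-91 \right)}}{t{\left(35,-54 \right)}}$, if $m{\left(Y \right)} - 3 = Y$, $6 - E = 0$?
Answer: $\frac{35}{116} \approx 0.30172$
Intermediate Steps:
$E = 6$ ($E = 6 - 0 = 6 + 0 = 6$)
$m{\left(Y \right)} = 3 + Y$
$b{\left(W,h \right)} = 5 W$
$t{\left(Z,T \right)} = \left(-6 + Z\right) \left(30 + T\right)$ ($t{\left(Z,T \right)} = \left(Z + \left(3 - 9\right)\right) \left(T + 30\right) = \left(Z - 6\right) \left(30 + T\right) = \left(-6 + Z\right) \left(30 + T\right)$)
$\frac{b{\left(-42,-91 \right)}}{t{\left(35,-54 \right)}} = \frac{5 \left(-42\right)}{-180 - -324 + 30 \cdot 35 - 1890} = - \frac{210}{-180 + 324 + 1050 - 1890} = - \frac{210}{-696} = \left(-210\right) \left(- \frac{1}{696}\right) = \frac{35}{116}$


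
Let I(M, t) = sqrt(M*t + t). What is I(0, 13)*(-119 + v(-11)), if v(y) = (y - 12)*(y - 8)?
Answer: 318*sqrt(13) ≈ 1146.6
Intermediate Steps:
I(M, t) = sqrt(t + M*t)
v(y) = (-12 + y)*(-8 + y)
I(0, 13)*(-119 + v(-11)) = sqrt(13*(1 + 0))*(-119 + (96 + (-11)**2 - 20*(-11))) = sqrt(13*1)*(-119 + (96 + 121 + 220)) = sqrt(13)*(-119 + 437) = sqrt(13)*318 = 318*sqrt(13)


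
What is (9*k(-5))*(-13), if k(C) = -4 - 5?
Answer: 1053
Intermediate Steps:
k(C) = -9
(9*k(-5))*(-13) = (9*(-9))*(-13) = -81*(-13) = 1053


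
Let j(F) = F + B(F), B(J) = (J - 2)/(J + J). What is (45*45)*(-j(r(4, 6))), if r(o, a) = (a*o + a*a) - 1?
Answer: -14213475/118 ≈ -1.2045e+5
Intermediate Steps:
r(o, a) = -1 + a**2 + a*o (r(o, a) = (a*o + a**2) - 1 = (a**2 + a*o) - 1 = -1 + a**2 + a*o)
B(J) = (-2 + J)/(2*J) (B(J) = (-2 + J)/((2*J)) = (-2 + J)*(1/(2*J)) = (-2 + J)/(2*J))
j(F) = F + (-2 + F)/(2*F)
(45*45)*(-j(r(4, 6))) = (45*45)*(-(1/2 + (-1 + 6**2 + 6*4) - 1/(-1 + 6**2 + 6*4))) = 2025*(-(1/2 + (-1 + 36 + 24) - 1/(-1 + 36 + 24))) = 2025*(-(1/2 + 59 - 1/59)) = 2025*(-1*7019/118) = 2025*(-7019/118) = -14213475/118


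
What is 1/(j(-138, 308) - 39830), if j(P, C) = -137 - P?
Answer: -1/39829 ≈ -2.5107e-5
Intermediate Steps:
1/(j(-138, 308) - 39830) = 1/((-137 - 1*(-138)) - 39830) = 1/((-137 + 138) - 39830) = 1/(1 - 39830) = 1/(-39829) = -1/39829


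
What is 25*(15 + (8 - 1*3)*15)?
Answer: 2250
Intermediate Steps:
25*(15 + (8 - 1*3)*15) = 25*(15 + (8 - 3)*15) = 25*(15 + 5*15) = 25*(15 + 75) = 25*90 = 2250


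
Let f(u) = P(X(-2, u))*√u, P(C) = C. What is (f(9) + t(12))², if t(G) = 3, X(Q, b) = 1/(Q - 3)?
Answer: 144/25 ≈ 5.7600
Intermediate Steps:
X(Q, b) = 1/(-3 + Q)
f(u) = -√u/5 (f(u) = √u/(-3 - 2) = √u/(-5) = -√u/5)
(f(9) + t(12))² = (-√9/5 + 3)² = (-⅕*3 + 3)² = (-⅗ + 3)² = (12/5)² = 144/25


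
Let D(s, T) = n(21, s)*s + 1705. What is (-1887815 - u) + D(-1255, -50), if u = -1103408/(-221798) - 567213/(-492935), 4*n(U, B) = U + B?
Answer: -163883046823166479/109331997130 ≈ -1.4989e+6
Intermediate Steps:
n(U, B) = B/4 + U/4 (n(U, B) = (U + B)/4 = (B + U)/4 = B/4 + U/4)
u = 334857565727/54665998565 (u = -1103408*(-1/221798) - 567213*(-1/492935) = 551704/110899 + 567213/492935 = 334857565727/54665998565 ≈ 6.1255)
D(s, T) = 1705 + s*(21/4 + s/4) (D(s, T) = (s/4 + (1/4)*21)*s + 1705 = (s/4 + 21/4)*s + 1705 = (21/4 + s/4)*s + 1705 = s*(21/4 + s/4) + 1705 = 1705 + s*(21/4 + s/4))
(-1887815 - u) + D(-1255, -50) = (-1887815 - 1*334857565727/54665998565) + (1705 + (1/4)*(-1255)*(21 - 1255)) = (-1887815 - 334857565727/54665998565) + (1705 + (1/4)*(-1255)*(-1234)) = -103199626938551202/54665998565 + (1705 + 774335/2) = -103199626938551202/54665998565 + 777745/2 = -163883046823166479/109331997130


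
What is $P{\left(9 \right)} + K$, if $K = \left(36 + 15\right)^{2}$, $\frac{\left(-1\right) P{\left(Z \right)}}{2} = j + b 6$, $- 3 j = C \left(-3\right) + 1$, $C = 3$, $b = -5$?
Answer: $\frac{7967}{3} \approx 2655.7$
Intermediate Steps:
$j = \frac{8}{3}$ ($j = - \frac{3 \left(-3\right) + 1}{3} = - \frac{-9 + 1}{3} = \left(- \frac{1}{3}\right) \left(-8\right) = \frac{8}{3} \approx 2.6667$)
$P{\left(Z \right)} = \frac{164}{3}$ ($P{\left(Z \right)} = - 2 \left(\frac{8}{3} - 30\right) = \left(-2\right) \left(- \frac{82}{3}\right) = \frac{164}{3}$)
$K = 2601$ ($K = 51^{2} = 2601$)
$P{\left(9 \right)} + K = \frac{164}{3} + 2601 = \frac{7967}{3}$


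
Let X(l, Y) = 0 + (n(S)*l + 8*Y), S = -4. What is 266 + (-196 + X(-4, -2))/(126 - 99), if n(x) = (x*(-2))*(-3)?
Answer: 7066/27 ≈ 261.70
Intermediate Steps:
n(x) = 6*x (n(x) = -2*x*(-3) = 6*x)
X(l, Y) = -24*l + 8*Y (X(l, Y) = 0 + ((6*(-4))*l + 8*Y) = 0 + (-24*l + 8*Y) = -24*l + 8*Y)
266 + (-196 + X(-4, -2))/(126 - 99) = 266 + (-196 + (-24*(-4) + 8*(-2)))/(126 - 99) = 266 + (-196 + (96 - 16))/27 = 266 + (-196 + 80)*(1/27) = 266 - 116*1/27 = 266 - 116/27 = 7066/27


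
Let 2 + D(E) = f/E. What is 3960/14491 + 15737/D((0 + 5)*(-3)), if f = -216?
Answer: 1140469855/898442 ≈ 1269.4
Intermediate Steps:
D(E) = -2 - 216/E
3960/14491 + 15737/D((0 + 5)*(-3)) = 3960/14491 + 15737/(-2 - 216*(-1/(3*(0 + 5)))) = 3960*(1/14491) + 15737/(-2 - 216/(5*(-3))) = 3960/14491 + 15737/(-2 - 216/(-15)) = 3960/14491 + 15737/(-2 - 216*(-1/15)) = 3960/14491 + 15737/(-2 + 72/5) = 3960/14491 + 15737/(62/5) = 3960/14491 + 15737*(5/62) = 3960/14491 + 78685/62 = 1140469855/898442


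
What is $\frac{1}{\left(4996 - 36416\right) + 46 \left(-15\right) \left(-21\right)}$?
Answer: $- \frac{1}{16930} \approx -5.9067 \cdot 10^{-5}$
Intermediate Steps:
$\frac{1}{\left(4996 - 36416\right) + 46 \left(-15\right) \left(-21\right)} = \frac{1}{-31420 - -14490} = \frac{1}{-31420 + 14490} = \frac{1}{-16930} = - \frac{1}{16930}$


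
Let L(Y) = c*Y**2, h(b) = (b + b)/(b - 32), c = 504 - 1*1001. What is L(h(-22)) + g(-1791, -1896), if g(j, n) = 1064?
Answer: 535108/729 ≈ 734.03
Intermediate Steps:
c = -497 (c = 504 - 1001 = -497)
h(b) = 2*b/(-32 + b) (h(b) = (2*b)/(-32 + b) = 2*b/(-32 + b))
L(Y) = -497*Y**2
L(h(-22)) + g(-1791, -1896) = -497*1936/(-32 - 22)**2 + 1064 = -497*(2*(-22)/(-54))**2 + 1064 = -497*(2*(-22)*(-1/54))**2 + 1064 = -497*(22/27)**2 + 1064 = -497*484/729 + 1064 = -240548/729 + 1064 = 535108/729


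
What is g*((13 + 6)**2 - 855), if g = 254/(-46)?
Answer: 62738/23 ≈ 2727.7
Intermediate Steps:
g = -127/23 (g = 254*(-1/46) = -127/23 ≈ -5.5217)
g*((13 + 6)**2 - 855) = -127*((13 + 6)**2 - 855)/23 = -127*(19**2 - 855)/23 = -127*(361 - 855)/23 = -127/23*(-494) = 62738/23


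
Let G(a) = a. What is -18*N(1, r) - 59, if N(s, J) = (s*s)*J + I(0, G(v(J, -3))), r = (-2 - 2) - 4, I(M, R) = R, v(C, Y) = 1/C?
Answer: 349/4 ≈ 87.250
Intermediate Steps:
r = -8 (r = -4 - 4 = -8)
N(s, J) = 1/J + J*s² (N(s, J) = (s*s)*J + 1/J = s²*J + 1/J = J*s² + 1/J = 1/J + J*s²)
-18*N(1, r) - 59 = -18*(1/(-8) - 8*1²) - 59 = -18*(-⅛ - 8*1) - 59 = -18*(-⅛ - 8) - 59 = -18*(-65/8) - 59 = 585/4 - 59 = 349/4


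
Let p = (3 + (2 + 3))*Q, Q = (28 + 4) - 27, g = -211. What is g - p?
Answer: -251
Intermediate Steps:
Q = 5 (Q = 32 - 27 = 5)
p = 40 (p = (3 + (2 + 3))*5 = (3 + 5)*5 = 8*5 = 40)
g - p = -211 - 1*40 = -211 - 40 = -251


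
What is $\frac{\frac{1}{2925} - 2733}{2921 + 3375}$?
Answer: $- \frac{999253}{2301975} \approx -0.43408$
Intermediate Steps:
$\frac{\frac{1}{2925} - 2733}{2921 + 3375} = \frac{\frac{1}{2925} - 2733}{6296} = \left(- \frac{7994024}{2925}\right) \frac{1}{6296} = - \frac{999253}{2301975}$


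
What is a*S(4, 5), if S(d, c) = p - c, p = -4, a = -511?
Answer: 4599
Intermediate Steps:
S(d, c) = -4 - c
a*S(4, 5) = -511*(-4 - 1*5) = -511*(-4 - 5) = -511*(-9) = 4599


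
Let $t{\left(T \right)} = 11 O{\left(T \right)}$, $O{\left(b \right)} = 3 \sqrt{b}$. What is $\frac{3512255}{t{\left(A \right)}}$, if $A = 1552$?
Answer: $\frac{3512255 \sqrt{97}}{12804} \approx 2701.6$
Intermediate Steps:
$t{\left(T \right)} = 33 \sqrt{T}$ ($t{\left(T \right)} = 11 \cdot 3 \sqrt{T} = 33 \sqrt{T}$)
$\frac{3512255}{t{\left(A \right)}} = \frac{3512255}{33 \sqrt{1552}} = \frac{3512255}{33 \cdot 4 \sqrt{97}} = \frac{3512255}{132 \sqrt{97}} = 3512255 \frac{\sqrt{97}}{12804} = \frac{3512255 \sqrt{97}}{12804}$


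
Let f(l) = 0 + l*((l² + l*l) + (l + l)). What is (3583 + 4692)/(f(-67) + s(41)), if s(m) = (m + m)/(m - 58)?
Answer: -140675/10073398 ≈ -0.013965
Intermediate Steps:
s(m) = 2*m/(-58 + m) (s(m) = (2*m)/(-58 + m) = 2*m/(-58 + m))
f(l) = l*(2*l + 2*l²) (f(l) = 0 + l*((l² + l²) + 2*l) = 0 + l*(2*l² + 2*l) = 0 + l*(2*l + 2*l²) = l*(2*l + 2*l²))
(3583 + 4692)/(f(-67) + s(41)) = (3583 + 4692)/(2*(-67)²*(1 - 67) + 2*41/(-58 + 41)) = 8275/(2*4489*(-66) + 2*41/(-17)) = 8275/(-592548 + 2*41*(-1/17)) = 8275/(-592548 - 82/17) = 8275/(-10073398/17) = 8275*(-17/10073398) = -140675/10073398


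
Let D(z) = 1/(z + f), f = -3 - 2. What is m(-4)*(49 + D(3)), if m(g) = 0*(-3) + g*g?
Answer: 776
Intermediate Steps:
f = -5
D(z) = 1/(-5 + z) (D(z) = 1/(z - 5) = 1/(-5 + z))
m(g) = g² (m(g) = 0 + g² = g²)
m(-4)*(49 + D(3)) = (-4)²*(49 + 1/(-5 + 3)) = 16*(49 + 1/(-2)) = 16*(49 - ½) = 16*(97/2) = 776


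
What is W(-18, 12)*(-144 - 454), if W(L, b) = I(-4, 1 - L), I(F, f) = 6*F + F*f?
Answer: 59800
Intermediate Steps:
W(L, b) = -28 + 4*L (W(L, b) = -4*(6 + (1 - L)) = -4*(7 - L) = -28 + 4*L)
W(-18, 12)*(-144 - 454) = (-28 + 4*(-18))*(-144 - 454) = (-28 - 72)*(-598) = -100*(-598) = 59800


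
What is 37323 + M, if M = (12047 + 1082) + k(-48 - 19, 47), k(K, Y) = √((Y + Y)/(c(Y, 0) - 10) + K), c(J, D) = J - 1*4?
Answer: 50452 + I*√69861/33 ≈ 50452.0 + 8.0095*I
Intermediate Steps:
c(J, D) = -4 + J (c(J, D) = J - 4 = -4 + J)
k(K, Y) = √(K + 2*Y/(-14 + Y)) (k(K, Y) = √((Y + Y)/((-4 + Y) - 10) + K) = √((2*Y)/(-14 + Y) + K) = √(2*Y/(-14 + Y) + K) = √(K + 2*Y/(-14 + Y)))
M = 13129 + I*√69861/33 (M = (12047 + 1082) + √((2*47 + (-48 - 19)*(-14 + 47))/(-14 + 47)) = 13129 + √((94 - 67*33)/33) = 13129 + √((94 - 2211)/33) = 13129 + √((1/33)*(-2117)) = 13129 + √(-2117/33) = 13129 + I*√69861/33 ≈ 13129.0 + 8.0095*I)
37323 + M = 37323 + (13129 + I*√69861/33) = 50452 + I*√69861/33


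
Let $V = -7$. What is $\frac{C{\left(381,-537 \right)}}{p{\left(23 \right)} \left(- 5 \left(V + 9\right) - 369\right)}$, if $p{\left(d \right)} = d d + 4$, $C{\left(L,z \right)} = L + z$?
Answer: $\frac{12}{15539} \approx 0.00077225$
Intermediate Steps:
$p{\left(d \right)} = 4 + d^{2}$ ($p{\left(d \right)} = d^{2} + 4 = 4 + d^{2}$)
$\frac{C{\left(381,-537 \right)}}{p{\left(23 \right)} \left(- 5 \left(V + 9\right) - 369\right)} = \frac{381 - 537}{\left(4 + 23^{2}\right) \left(- 5 \left(-7 + 9\right) - 369\right)} = - \frac{156}{\left(4 + 529\right) \left(\left(-5\right) 2 - 369\right)} = - \frac{156}{533 \left(-10 - 369\right)} = - \frac{156}{533 \left(-379\right)} = - \frac{156}{-202007} = \left(-156\right) \left(- \frac{1}{202007}\right) = \frac{12}{15539}$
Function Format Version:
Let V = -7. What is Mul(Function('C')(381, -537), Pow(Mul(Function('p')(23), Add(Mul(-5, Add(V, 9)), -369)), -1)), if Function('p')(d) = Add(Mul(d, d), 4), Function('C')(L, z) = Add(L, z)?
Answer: Rational(12, 15539) ≈ 0.00077225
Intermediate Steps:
Function('p')(d) = Add(4, Pow(d, 2)) (Function('p')(d) = Add(Pow(d, 2), 4) = Add(4, Pow(d, 2)))
Mul(Function('C')(381, -537), Pow(Mul(Function('p')(23), Add(Mul(-5, Add(V, 9)), -369)), -1)) = Mul(Add(381, -537), Pow(Mul(Add(4, Pow(23, 2)), Add(Mul(-5, Add(-7, 9)), -369)), -1)) = Mul(-156, Pow(Mul(Add(4, 529), Add(Mul(-5, 2), -369)), -1)) = Mul(-156, Pow(Mul(533, Add(-10, -369)), -1)) = Mul(-156, Pow(Mul(533, -379), -1)) = Mul(-156, Pow(-202007, -1)) = Mul(-156, Rational(-1, 202007)) = Rational(12, 15539)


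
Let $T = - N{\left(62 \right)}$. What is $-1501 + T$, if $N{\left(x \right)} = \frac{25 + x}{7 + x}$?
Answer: $- \frac{34552}{23} \approx -1502.3$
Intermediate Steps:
$N{\left(x \right)} = \frac{25 + x}{7 + x}$
$T = - \frac{29}{23}$ ($T = - \frac{25 + 62}{7 + 62} = - \frac{87}{69} = \left(-1\right) \frac{29}{23} = - \frac{29}{23} \approx -1.2609$)
$-1501 + T = -1501 - \frac{29}{23} = - \frac{34552}{23}$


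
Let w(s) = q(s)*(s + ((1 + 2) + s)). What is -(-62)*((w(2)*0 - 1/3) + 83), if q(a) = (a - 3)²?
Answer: 15376/3 ≈ 5125.3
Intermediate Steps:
q(a) = (-3 + a)²
w(s) = (-3 + s)²*(3 + 2*s) (w(s) = (-3 + s)²*(s + ((1 + 2) + s)) = (-3 + s)²*(s + (3 + s)) = (-3 + s)²*(3 + 2*s))
-(-62)*((w(2)*0 - 1/3) + 83) = -(-62)*((((-3 + 2)²*(3 + 2*2))*0 - 1/3) + 83) = -(-62)*((((-1)²*(3 + 4))*0 - 1*⅓) + 83) = -(-62)*(((1*7)*0 - ⅓) + 83) = -(-62)*((7*0 - ⅓) + 83) = -(-62)*((0 - ⅓) + 83) = -(-62)*(-⅓ + 83) = -(-62)*248/3 = -1*(-15376/3) = 15376/3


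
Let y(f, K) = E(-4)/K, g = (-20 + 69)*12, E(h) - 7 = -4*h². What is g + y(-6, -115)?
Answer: 67677/115 ≈ 588.50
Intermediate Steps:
E(h) = 7 - 4*h²
g = 588 (g = 49*12 = 588)
y(f, K) = -57/K (y(f, K) = (7 - 4*(-4)²)/K = (7 - 4*16)/K = (7 - 64)/K = -57/K)
g + y(-6, -115) = 588 - 57/(-115) = 588 - 57*(-1/115) = 588 + 57/115 = 67677/115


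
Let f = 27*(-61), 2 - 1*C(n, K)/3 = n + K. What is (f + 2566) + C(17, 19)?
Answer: 817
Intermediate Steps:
C(n, K) = 6 - 3*K - 3*n (C(n, K) = 6 - 3*(n + K) = 6 - 3*(K + n) = 6 + (-3*K - 3*n) = 6 - 3*K - 3*n)
f = -1647
(f + 2566) + C(17, 19) = (-1647 + 2566) + (6 - 3*19 - 3*17) = 919 + (6 - 57 - 51) = 919 - 102 = 817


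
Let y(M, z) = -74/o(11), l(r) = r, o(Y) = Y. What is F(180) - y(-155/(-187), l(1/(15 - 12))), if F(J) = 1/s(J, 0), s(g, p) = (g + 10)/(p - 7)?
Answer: 13983/2090 ≈ 6.6904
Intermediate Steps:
s(g, p) = (10 + g)/(-7 + p)
F(J) = 1/(-10/7 - J/7) (F(J) = 1/((10 + J)/(-7 + 0)) = 1/((10 + J)/(-7)) = 1/(-(10 + J)/7) = 1/(-10/7 - J/7))
y(M, z) = -74/11
F(180) - y(-155/(-187), l(1/(15 - 12))) = 7/(-10 - 1*180) - 1*(-74/11) = 7/(-10 - 180) + 74/11 = 7/(-190) + 74/11 = 7*(-1/190) + 74/11 = -7/190 + 74/11 = 13983/2090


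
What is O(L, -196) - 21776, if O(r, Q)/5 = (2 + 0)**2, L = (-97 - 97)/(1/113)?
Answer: -21756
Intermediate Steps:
L = -21922 (L = -194/1/113 = -194*113 = -21922)
O(r, Q) = 20 (O(r, Q) = 5*(2 + 0)**2 = 5*2**2 = 5*4 = 20)
O(L, -196) - 21776 = 20 - 21776 = -21756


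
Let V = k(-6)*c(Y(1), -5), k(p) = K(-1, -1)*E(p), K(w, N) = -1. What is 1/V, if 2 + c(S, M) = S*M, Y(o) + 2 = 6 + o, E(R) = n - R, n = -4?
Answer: 1/54 ≈ 0.018519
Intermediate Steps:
E(R) = -4 - R
k(p) = 4 + p (k(p) = -(-4 - p) = 4 + p)
Y(o) = 4 + o (Y(o) = -2 + (6 + o) = 4 + o)
c(S, M) = -2 + M*S (c(S, M) = -2 + S*M = -2 + M*S)
V = 54 (V = (4 - 6)*(-2 - 5*(4 + 1)) = -2*(-2 - 5*5) = -2*(-2 - 25) = -2*(-27) = 54)
1/V = 1/54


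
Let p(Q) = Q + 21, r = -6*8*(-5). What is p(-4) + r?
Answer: 257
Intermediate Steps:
r = 240 (r = -48*(-5) = 240)
p(Q) = 21 + Q
p(-4) + r = (21 - 4) + 240 = 17 + 240 = 257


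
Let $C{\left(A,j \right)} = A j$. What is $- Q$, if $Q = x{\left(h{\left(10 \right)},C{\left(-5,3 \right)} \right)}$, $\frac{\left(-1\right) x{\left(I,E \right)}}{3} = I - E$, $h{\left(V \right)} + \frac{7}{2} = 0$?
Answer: $\frac{69}{2} \approx 34.5$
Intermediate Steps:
$h{\left(V \right)} = - \frac{7}{2}$ ($h{\left(V \right)} = - \frac{7}{2} + 0 = - \frac{7}{2}$)
$x{\left(I,E \right)} = - 3 I + 3 E$ ($x{\left(I,E \right)} = - 3 \left(I - E\right) = - 3 I + 3 E$)
$Q = - \frac{69}{2}$ ($Q = \left(-3\right) \left(- \frac{7}{2}\right) + 3 \left(\left(-5\right) 3\right) = \frac{21}{2} + 3 \left(-15\right) = \frac{21}{2} - 45 = - \frac{69}{2} \approx -34.5$)
$- Q = \left(-1\right) \left(- \frac{69}{2}\right) = \frac{69}{2}$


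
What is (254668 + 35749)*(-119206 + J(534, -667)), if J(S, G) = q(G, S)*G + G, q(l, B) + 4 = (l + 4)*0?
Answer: -34038324485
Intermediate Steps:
q(l, B) = -4 (q(l, B) = -4 + (l + 4)*0 = -4 + (4 + l)*0 = -4 + 0 = -4)
J(S, G) = -3*G (J(S, G) = -4*G + G = -3*G)
(254668 + 35749)*(-119206 + J(534, -667)) = (254668 + 35749)*(-119206 - 3*(-667)) = 290417*(-119206 + 2001) = 290417*(-117205) = -34038324485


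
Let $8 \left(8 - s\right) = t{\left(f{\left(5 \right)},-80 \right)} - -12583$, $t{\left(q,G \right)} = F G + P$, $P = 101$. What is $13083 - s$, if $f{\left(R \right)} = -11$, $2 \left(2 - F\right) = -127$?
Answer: $\frac{28011}{2} \approx 14006.0$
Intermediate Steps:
$F = \frac{131}{2}$ ($F = 2 - - \frac{127}{2} = 2 + \frac{127}{2} = \frac{131}{2} \approx 65.5$)
$t{\left(q,G \right)} = 101 + \frac{131 G}{2}$ ($t{\left(q,G \right)} = \frac{131 G}{2} + 101 = 101 + \frac{131 G}{2}$)
$s = - \frac{1845}{2}$ ($s = 8 - \frac{\left(101 + \frac{131}{2} \left(-80\right)\right) - -12583}{8} = 8 - \frac{\left(101 - 5240\right) + 12583}{8} = 8 - \frac{-5139 + 12583}{8} = 8 - \frac{1861}{2} = - \frac{1845}{2} \approx -922.5$)
$13083 - s = 13083 - - \frac{1845}{2} = 13083 + \frac{1845}{2} = \frac{28011}{2}$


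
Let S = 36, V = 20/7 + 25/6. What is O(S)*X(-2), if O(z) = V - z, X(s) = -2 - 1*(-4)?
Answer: -1217/21 ≈ -57.952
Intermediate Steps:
X(s) = 2 (X(s) = -2 + 4 = 2)
V = 295/42 (V = 20*(⅐) + 25*(⅙) = 20/7 + 25/6 = 295/42 ≈ 7.0238)
O(z) = 295/42 - z
O(S)*X(-2) = (295/42 - 1*36)*2 = (295/42 - 36)*2 = -1217/42*2 = -1217/21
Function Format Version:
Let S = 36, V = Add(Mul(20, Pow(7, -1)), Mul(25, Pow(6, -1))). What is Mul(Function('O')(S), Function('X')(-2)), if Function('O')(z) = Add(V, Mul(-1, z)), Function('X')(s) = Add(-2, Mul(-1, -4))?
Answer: Rational(-1217, 21) ≈ -57.952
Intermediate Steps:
Function('X')(s) = 2 (Function('X')(s) = Add(-2, 4) = 2)
V = Rational(295, 42) (V = Add(Mul(20, Rational(1, 7)), Mul(25, Rational(1, 6))) = Add(Rational(20, 7), Rational(25, 6)) = Rational(295, 42) ≈ 7.0238)
Function('O')(z) = Add(Rational(295, 42), Mul(-1, z))
Mul(Function('O')(S), Function('X')(-2)) = Mul(Add(Rational(295, 42), Mul(-1, 36)), 2) = Mul(Add(Rational(295, 42), -36), 2) = Mul(Rational(-1217, 42), 2) = Rational(-1217, 21)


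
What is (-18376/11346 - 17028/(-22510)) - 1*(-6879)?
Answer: 439166390567/63849615 ≈ 6878.1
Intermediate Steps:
(-18376/11346 - 17028/(-22510)) - 1*(-6879) = (-18376*1/11346 - 17028*(-1/22510)) + 6879 = (-9188/5673 + 8514/11255) + 6879 = -55111018/63849615 + 6879 = 439166390567/63849615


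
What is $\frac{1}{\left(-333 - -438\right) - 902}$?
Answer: $- \frac{1}{797} \approx -0.0012547$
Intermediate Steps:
$\frac{1}{\left(-333 - -438\right) - 902} = \frac{1}{\left(-333 + 438\right) - 902} = \frac{1}{105 - 902} = \frac{1}{-797} = - \frac{1}{797}$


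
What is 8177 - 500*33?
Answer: -8323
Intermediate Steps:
8177 - 500*33 = 8177 - 1*16500 = 8177 - 16500 = -8323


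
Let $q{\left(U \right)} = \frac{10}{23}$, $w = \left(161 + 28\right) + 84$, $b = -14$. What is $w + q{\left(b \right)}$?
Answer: $\frac{6289}{23} \approx 273.43$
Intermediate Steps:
$w = 273$ ($w = 189 + 84 = 273$)
$q{\left(U \right)} = \frac{10}{23}$ ($q{\left(U \right)} = 10 \cdot \frac{1}{23} = \frac{10}{23}$)
$w + q{\left(b \right)} = 273 + \frac{10}{23} = \frac{6289}{23}$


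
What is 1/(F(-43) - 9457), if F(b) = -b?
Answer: -1/9414 ≈ -0.00010622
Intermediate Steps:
1/(F(-43) - 9457) = 1/(-1*(-43) - 9457) = 1/(43 - 9457) = 1/(-9414) = -1/9414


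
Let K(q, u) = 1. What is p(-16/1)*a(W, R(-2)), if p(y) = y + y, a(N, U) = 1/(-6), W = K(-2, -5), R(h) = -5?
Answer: 16/3 ≈ 5.3333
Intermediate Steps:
W = 1
a(N, U) = -1/6
p(y) = 2*y
p(-16/1)*a(W, R(-2)) = (2*(-16/1))*(-1/6) = (2*(-16*1))*(-1/6) = (2*(-16))*(-1/6) = -32*(-1/6) = 16/3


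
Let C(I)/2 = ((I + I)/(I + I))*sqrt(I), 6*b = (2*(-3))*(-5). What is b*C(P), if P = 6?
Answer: 10*sqrt(6) ≈ 24.495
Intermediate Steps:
b = 5 (b = ((2*(-3))*(-5))/6 = (-6*(-5))/6 = (1/6)*30 = 5)
C(I) = 2*sqrt(I) (C(I) = 2*(((I + I)/(I + I))*sqrt(I)) = 2*(((2*I)/((2*I)))*sqrt(I)) = 2*(((2*I)*(1/(2*I)))*sqrt(I)) = 2*(1*sqrt(I)) = 2*sqrt(I))
b*C(P) = 5*(2*sqrt(6)) = 10*sqrt(6)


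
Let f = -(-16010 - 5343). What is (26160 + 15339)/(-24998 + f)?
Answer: -1537/135 ≈ -11.385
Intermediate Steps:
f = 21353 (f = -1*(-21353) = 21353)
(26160 + 15339)/(-24998 + f) = (26160 + 15339)/(-24998 + 21353) = 41499/(-3645) = 41499*(-1/3645) = -1537/135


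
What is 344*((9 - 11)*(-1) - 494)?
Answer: -169248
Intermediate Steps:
344*((9 - 11)*(-1) - 494) = 344*(-2*(-1) - 494) = 344*(2 - 494) = 344*(-492) = -169248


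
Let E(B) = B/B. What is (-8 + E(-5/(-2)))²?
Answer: 49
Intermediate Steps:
E(B) = 1
(-8 + E(-5/(-2)))² = (-8 + 1)² = (-7)² = 49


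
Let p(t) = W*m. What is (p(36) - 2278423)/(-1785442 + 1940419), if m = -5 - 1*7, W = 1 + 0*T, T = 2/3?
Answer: -2278435/154977 ≈ -14.702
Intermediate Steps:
T = ⅔ (T = 2*(⅓) = ⅔ ≈ 0.66667)
W = 1 (W = 1 + 0*(⅔) = 1 + 0 = 1)
m = -12 (m = -5 - 7 = -12)
p(t) = -12 (p(t) = 1*(-12) = -12)
(p(36) - 2278423)/(-1785442 + 1940419) = (-12 - 2278423)/(-1785442 + 1940419) = -2278435/154977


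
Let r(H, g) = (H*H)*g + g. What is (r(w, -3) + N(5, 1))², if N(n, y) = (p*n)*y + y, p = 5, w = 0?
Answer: 529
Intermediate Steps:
r(H, g) = g + g*H² (r(H, g) = H²*g + g = g*H² + g = g + g*H²)
N(n, y) = y + 5*n*y (N(n, y) = (5*n)*y + y = 5*n*y + y = y + 5*n*y)
(r(w, -3) + N(5, 1))² = (-3*(1 + 0²) + 1*(1 + 5*5))² = (-3*(1 + 0) + 1*(1 + 25))² = (-3*1 + 1*26)² = (-3 + 26)² = 23² = 529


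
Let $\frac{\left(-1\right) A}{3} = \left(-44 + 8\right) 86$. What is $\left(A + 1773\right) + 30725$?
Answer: $41786$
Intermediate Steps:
$A = 9288$ ($A = - 3 \left(-44 + 8\right) 86 = - 3 \left(\left(-36\right) 86\right) = \left(-3\right) \left(-3096\right) = 9288$)
$\left(A + 1773\right) + 30725 = \left(9288 + 1773\right) + 30725 = 11061 + 30725 = 41786$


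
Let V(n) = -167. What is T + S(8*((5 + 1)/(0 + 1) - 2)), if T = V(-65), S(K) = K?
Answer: -135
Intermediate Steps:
T = -167
T + S(8*((5 + 1)/(0 + 1) - 2)) = -167 + 8*((5 + 1)/(0 + 1) - 2) = -167 + 8*(6/1 - 2) = -167 + 8*(6*1 - 2) = -167 + 8*(6 - 2) = -167 + 8*4 = -167 + 32 = -135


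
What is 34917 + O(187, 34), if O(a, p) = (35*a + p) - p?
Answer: 41462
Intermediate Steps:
O(a, p) = 35*a (O(a, p) = (p + 35*a) - p = 35*a)
34917 + O(187, 34) = 34917 + 35*187 = 34917 + 6545 = 41462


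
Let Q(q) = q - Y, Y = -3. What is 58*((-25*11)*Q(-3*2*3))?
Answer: 239250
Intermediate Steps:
Q(q) = 3 + q (Q(q) = q - 1*(-3) = q + 3 = 3 + q)
58*((-25*11)*Q(-3*2*3)) = 58*((-25*11)*(3 - 3*2*3)) = 58*(-275*(3 - 6*3)) = 58*(-275*(3 - 18)) = 58*(-275*(-15)) = 58*4125 = 239250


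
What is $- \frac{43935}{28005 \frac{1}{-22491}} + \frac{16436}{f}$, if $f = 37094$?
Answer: $\frac{1221820093039}{34627249} \approx 35285.0$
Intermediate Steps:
$- \frac{43935}{28005 \frac{1}{-22491}} + \frac{16436}{f} = - \frac{43935}{28005 \frac{1}{-22491}} + \frac{16436}{37094} = - \frac{43935}{28005 \left(- \frac{1}{22491}\right)} + 16436 \cdot \frac{1}{37094} = - \frac{43935}{- \frac{9335}{7497}} + \frac{8218}{18547} = \left(-43935\right) \left(- \frac{7497}{9335}\right) + \frac{8218}{18547} = \frac{65876139}{1867} + \frac{8218}{18547} = \frac{1221820093039}{34627249}$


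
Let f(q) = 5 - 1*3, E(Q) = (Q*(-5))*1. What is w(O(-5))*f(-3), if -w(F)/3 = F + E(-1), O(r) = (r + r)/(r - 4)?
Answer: -110/3 ≈ -36.667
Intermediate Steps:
O(r) = 2*r/(-4 + r) (O(r) = (2*r)/(-4 + r) = 2*r/(-4 + r))
E(Q) = -5*Q (E(Q) = -5*Q*1 = -5*Q)
w(F) = -15 - 3*F (w(F) = -3*(F - 5*(-1)) = -3*(F + 5) = -3*(5 + F) = -15 - 3*F)
f(q) = 2 (f(q) = 5 - 3 = 2)
w(O(-5))*f(-3) = (-15 - 6*(-5)/(-4 - 5))*2 = (-15 - 6*(-5)/(-9))*2 = (-15 - 6*(-5)*(-1)/9)*2 = (-15 - 3*10/9)*2 = (-15 - 10/3)*2 = -55/3*2 = -110/3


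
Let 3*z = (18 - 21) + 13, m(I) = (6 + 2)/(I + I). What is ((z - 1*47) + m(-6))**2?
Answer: 17689/9 ≈ 1965.4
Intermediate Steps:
m(I) = 4/I (m(I) = 8/((2*I)) = 8*(1/(2*I)) = 4/I)
z = 10/3 (z = ((18 - 21) + 13)/3 = (-3 + 13)/3 = (1/3)*10 = 10/3 ≈ 3.3333)
((z - 1*47) + m(-6))**2 = ((10/3 - 1*47) + 4/(-6))**2 = ((10/3 - 47) + 4*(-1/6))**2 = (-131/3 - 2/3)**2 = (-133/3)**2 = 17689/9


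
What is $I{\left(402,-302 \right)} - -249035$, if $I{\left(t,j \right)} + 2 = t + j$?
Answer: $249133$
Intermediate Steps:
$I{\left(t,j \right)} = -2 + j + t$ ($I{\left(t,j \right)} = -2 + \left(t + j\right) = -2 + \left(j + t\right) = -2 + j + t$)
$I{\left(402,-302 \right)} - -249035 = \left(-2 - 302 + 402\right) - -249035 = 98 + 249035 = 249133$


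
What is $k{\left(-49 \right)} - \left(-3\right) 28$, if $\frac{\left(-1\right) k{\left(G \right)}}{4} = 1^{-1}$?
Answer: $80$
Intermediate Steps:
$k{\left(G \right)} = -4$ ($k{\left(G \right)} = - \frac{4}{1} = \left(-4\right) 1 = -4$)
$k{\left(-49 \right)} - \left(-3\right) 28 = -4 - \left(-3\right) 28 = -4 - -84 = -4 + 84 = 80$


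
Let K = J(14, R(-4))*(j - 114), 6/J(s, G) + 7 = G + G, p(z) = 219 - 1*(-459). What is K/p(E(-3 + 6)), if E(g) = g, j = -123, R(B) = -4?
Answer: 79/565 ≈ 0.13982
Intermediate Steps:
p(z) = 678 (p(z) = 219 + 459 = 678)
J(s, G) = 6/(-7 + 2*G) (J(s, G) = 6/(-7 + (G + G)) = 6/(-7 + 2*G))
K = 474/5 (K = (6/(-7 + 2*(-4)))*(-123 - 114) = (6/(-7 - 8))*(-237) = (6/(-15))*(-237) = (6*(-1/15))*(-237) = -2/5*(-237) = 474/5 ≈ 94.800)
K/p(E(-3 + 6)) = (474/5)/678 = (474/5)*(1/678) = 79/565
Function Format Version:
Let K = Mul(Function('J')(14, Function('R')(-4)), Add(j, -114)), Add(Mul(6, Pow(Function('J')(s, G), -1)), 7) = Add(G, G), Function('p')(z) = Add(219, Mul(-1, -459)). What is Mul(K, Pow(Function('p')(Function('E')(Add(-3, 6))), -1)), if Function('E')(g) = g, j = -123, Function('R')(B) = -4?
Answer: Rational(79, 565) ≈ 0.13982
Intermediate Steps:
Function('p')(z) = 678 (Function('p')(z) = Add(219, 459) = 678)
Function('J')(s, G) = Mul(6, Pow(Add(-7, Mul(2, G)), -1)) (Function('J')(s, G) = Mul(6, Pow(Add(-7, Add(G, G)), -1)) = Mul(6, Pow(Add(-7, Mul(2, G)), -1)))
K = Rational(474, 5) (K = Mul(Mul(6, Pow(Add(-7, Mul(2, -4)), -1)), Add(-123, -114)) = Mul(Mul(6, Pow(Add(-7, -8), -1)), -237) = Mul(Mul(6, Pow(-15, -1)), -237) = Mul(Mul(6, Rational(-1, 15)), -237) = Mul(Rational(-2, 5), -237) = Rational(474, 5) ≈ 94.800)
Mul(K, Pow(Function('p')(Function('E')(Add(-3, 6))), -1)) = Mul(Rational(474, 5), Pow(678, -1)) = Mul(Rational(474, 5), Rational(1, 678)) = Rational(79, 565)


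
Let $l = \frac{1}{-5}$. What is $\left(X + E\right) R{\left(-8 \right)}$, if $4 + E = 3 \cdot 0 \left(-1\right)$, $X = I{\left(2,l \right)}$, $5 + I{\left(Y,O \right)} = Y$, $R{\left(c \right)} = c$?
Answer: $56$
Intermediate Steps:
$l = - \frac{1}{5} \approx -0.2$
$I{\left(Y,O \right)} = -5 + Y$
$X = -3$ ($X = -5 + 2 = -3$)
$E = -4$ ($E = -4 + 3 \cdot 0 \left(-1\right) = -4 + 0 \left(-1\right) = -4 + 0 = -4$)
$\left(X + E\right) R{\left(-8 \right)} = \left(-3 - 4\right) \left(-8\right) = \left(-7\right) \left(-8\right) = 56$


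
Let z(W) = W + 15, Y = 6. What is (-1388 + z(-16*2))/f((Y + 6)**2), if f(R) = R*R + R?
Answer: -281/4176 ≈ -0.067289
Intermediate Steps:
z(W) = 15 + W
f(R) = R + R**2 (f(R) = R**2 + R = R + R**2)
(-1388 + z(-16*2))/f((Y + 6)**2) = (-1388 + (15 - 16*2))/(((6 + 6)**2*(1 + (6 + 6)**2))) = (-1388 + (15 - 32))/((12**2*(1 + 12**2))) = (-1388 - 17)/((144*(1 + 144))) = -1405/(144*145) = -1405/20880 = -1405*1/20880 = -281/4176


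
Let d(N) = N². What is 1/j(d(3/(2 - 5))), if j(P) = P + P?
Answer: ½ ≈ 0.50000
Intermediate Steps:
j(P) = 2*P
1/j(d(3/(2 - 5))) = 1/(2*(3/(2 - 5))²) = 1/(2*(3/(-3))²) = 1/(2*(-⅓*3)²) = 1/(2*(-1)²) = 1/(2*1) = 1/2 = ½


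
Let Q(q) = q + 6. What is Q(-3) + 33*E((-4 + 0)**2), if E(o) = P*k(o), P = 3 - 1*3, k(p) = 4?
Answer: 3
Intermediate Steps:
Q(q) = 6 + q
P = 0 (P = 3 - 3 = 0)
E(o) = 0 (E(o) = 0*4 = 0)
Q(-3) + 33*E((-4 + 0)**2) = (6 - 3) + 33*0 = 3 + 0 = 3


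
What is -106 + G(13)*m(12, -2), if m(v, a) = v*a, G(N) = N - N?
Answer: -106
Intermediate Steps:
G(N) = 0
m(v, a) = a*v
-106 + G(13)*m(12, -2) = -106 + 0*(-2*12) = -106 + 0*(-24) = -106 + 0 = -106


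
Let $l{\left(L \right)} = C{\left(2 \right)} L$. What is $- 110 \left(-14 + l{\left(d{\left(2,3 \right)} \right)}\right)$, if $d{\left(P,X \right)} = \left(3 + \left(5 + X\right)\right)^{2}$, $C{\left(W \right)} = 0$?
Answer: $1540$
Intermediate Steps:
$d{\left(P,X \right)} = \left(8 + X\right)^{2}$
$l{\left(L \right)} = 0$ ($l{\left(L \right)} = 0 L = 0$)
$- 110 \left(-14 + l{\left(d{\left(2,3 \right)} \right)}\right) = - 110 \left(-14 + 0\right) = \left(-110\right) \left(-14\right) = 1540$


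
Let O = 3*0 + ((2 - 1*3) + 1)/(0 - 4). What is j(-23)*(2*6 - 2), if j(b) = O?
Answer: 0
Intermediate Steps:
O = 0 (O = 0 + ((2 - 3) + 1)/(-4) = 0 + (-1 + 1)*(-¼) = 0 + 0*(-¼) = 0 + 0 = 0)
j(b) = 0
j(-23)*(2*6 - 2) = 0*(2*6 - 2) = 0*(12 - 2) = 0*10 = 0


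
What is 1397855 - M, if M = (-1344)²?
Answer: -408481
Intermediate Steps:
M = 1806336
1397855 - M = 1397855 - 1*1806336 = 1397855 - 1806336 = -408481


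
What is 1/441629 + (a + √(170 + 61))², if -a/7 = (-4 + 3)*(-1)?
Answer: 123656121/441629 - 14*√231 ≈ 67.218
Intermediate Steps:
a = -7 (a = -7*(-4 + 3)*(-1) = -(-7)*(-1) = -7*1 = -7)
1/441629 + (a + √(170 + 61))² = 1/441629 + (-7 + √(170 + 61))² = 1/441629 + (-7 + √231)²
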